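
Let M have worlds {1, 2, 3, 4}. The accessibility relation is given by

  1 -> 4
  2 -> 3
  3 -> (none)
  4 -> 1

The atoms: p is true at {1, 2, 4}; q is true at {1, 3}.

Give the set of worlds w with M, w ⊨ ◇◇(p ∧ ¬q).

1: successors {4}; ◇(p ∧ ¬q) there: 4:F. ✗
2: successors {3}; ◇(p ∧ ¬q) there: 3:F. ✗
3: no successors, so ◇◇(p ∧ ¬q) fails. ✗
4: successors {1}; ◇(p ∧ ¬q) there: 1:T. ✓

{4}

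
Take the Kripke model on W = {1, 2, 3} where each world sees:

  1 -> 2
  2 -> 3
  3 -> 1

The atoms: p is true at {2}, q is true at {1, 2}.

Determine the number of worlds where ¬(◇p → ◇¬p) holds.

1: ◇p → ◇¬p is F. ✓
2: ◇p → ◇¬p is T. ✗
3: ◇p → ◇¬p is T. ✗
Satisfying worlds: {1}.

1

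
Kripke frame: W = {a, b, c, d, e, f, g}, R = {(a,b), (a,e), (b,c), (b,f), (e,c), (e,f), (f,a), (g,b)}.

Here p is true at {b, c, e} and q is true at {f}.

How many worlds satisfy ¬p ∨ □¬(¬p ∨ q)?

a: ¬p is T, □¬(¬p ∨ q) is T. ✓
b: ¬p is F, □¬(¬p ∨ q) is F. ✗
c: ¬p is F, □¬(¬p ∨ q) is T. ✓
d: ¬p is T, □¬(¬p ∨ q) is T. ✓
e: ¬p is F, □¬(¬p ∨ q) is F. ✗
f: ¬p is T, □¬(¬p ∨ q) is F. ✓
g: ¬p is T, □¬(¬p ∨ q) is T. ✓
Satisfying worlds: {a, c, d, f, g}.

5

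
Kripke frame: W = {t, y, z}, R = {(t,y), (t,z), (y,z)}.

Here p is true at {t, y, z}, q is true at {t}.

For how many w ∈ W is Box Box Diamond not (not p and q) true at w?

2

t: successors {y, z}; Box Diamond not (not p and q) there: y:F, z:T. ✗
y: successors {z}; Box Diamond not (not p and q) there: z:T. ✓
z: no successors, so Box Box Diamond not (not p and q) holds vacuously. ✓
Satisfying worlds: {y, z}.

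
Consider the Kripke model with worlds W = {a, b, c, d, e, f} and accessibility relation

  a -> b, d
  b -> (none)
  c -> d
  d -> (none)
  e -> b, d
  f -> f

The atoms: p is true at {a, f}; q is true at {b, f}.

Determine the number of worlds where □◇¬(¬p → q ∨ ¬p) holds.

2

a: successors {b, d}; ◇¬(¬p → q ∨ ¬p) there: b:F, d:F. ✗
b: no successors, so □◇¬(¬p → q ∨ ¬p) holds vacuously. ✓
c: successors {d}; ◇¬(¬p → q ∨ ¬p) there: d:F. ✗
d: no successors, so □◇¬(¬p → q ∨ ¬p) holds vacuously. ✓
e: successors {b, d}; ◇¬(¬p → q ∨ ¬p) there: b:F, d:F. ✗
f: successors {f}; ◇¬(¬p → q ∨ ¬p) there: f:F. ✗
Satisfying worlds: {b, d}.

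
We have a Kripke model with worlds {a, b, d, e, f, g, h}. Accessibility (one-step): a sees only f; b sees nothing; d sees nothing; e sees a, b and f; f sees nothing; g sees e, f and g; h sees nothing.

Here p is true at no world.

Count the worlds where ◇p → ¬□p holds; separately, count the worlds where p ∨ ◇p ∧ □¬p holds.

7 and 0

For ◇p → ¬□p:
a: ◇p is F, ¬□p is T. ✓
b: ◇p is F, ¬□p is F. ✓
d: ◇p is F, ¬□p is F. ✓
e: ◇p is F, ¬□p is T. ✓
f: ◇p is F, ¬□p is F. ✓
g: ◇p is F, ¬□p is T. ✓
h: ◇p is F, ¬□p is F. ✓
— 7 worlds.
For p ∨ ◇p ∧ □¬p:
a: p is F, ◇p ∧ □¬p is F. ✗
b: p is F, ◇p ∧ □¬p is F. ✗
d: p is F, ◇p ∧ □¬p is F. ✗
e: p is F, ◇p ∧ □¬p is F. ✗
f: p is F, ◇p ∧ □¬p is F. ✗
g: p is F, ◇p ∧ □¬p is F. ✗
h: p is F, ◇p ∧ □¬p is F. ✗
— 0 worlds.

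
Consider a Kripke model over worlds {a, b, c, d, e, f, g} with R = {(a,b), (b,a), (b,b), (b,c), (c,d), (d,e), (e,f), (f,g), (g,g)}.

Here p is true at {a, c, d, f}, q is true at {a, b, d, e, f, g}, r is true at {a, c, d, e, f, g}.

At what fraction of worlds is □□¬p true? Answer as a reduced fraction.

4/7

a: successors {b}; □¬p there: b:F. ✗
b: successors {a, b, c}; □¬p there: a:T, b:F, c:F. ✗
c: successors {d}; □¬p there: d:T. ✓
d: successors {e}; □¬p there: e:F. ✗
e: successors {f}; □¬p there: f:T. ✓
f: successors {g}; □¬p there: g:T. ✓
g: successors {g}; □¬p there: g:T. ✓
That's 4 of 7 worlds, so 4/7.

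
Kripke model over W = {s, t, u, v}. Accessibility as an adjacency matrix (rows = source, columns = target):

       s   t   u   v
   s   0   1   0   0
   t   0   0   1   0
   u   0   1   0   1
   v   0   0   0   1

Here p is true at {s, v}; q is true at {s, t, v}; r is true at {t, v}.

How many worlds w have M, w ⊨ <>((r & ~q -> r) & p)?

s: successors {t}; (r & ~q -> r) & p there: t:F. ✗
t: successors {u}; (r & ~q -> r) & p there: u:F. ✗
u: successors {t, v}; (r & ~q -> r) & p there: t:F, v:T. ✓
v: successors {v}; (r & ~q -> r) & p there: v:T. ✓
Satisfying worlds: {u, v}.

2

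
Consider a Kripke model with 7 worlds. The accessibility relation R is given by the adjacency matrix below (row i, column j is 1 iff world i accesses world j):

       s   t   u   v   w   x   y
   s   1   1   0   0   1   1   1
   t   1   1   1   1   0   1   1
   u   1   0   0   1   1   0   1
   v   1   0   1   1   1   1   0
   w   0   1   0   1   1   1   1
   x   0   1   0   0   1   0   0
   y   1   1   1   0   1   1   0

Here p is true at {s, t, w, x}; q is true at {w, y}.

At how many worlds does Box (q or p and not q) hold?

s: successors {s, t, w, x, y}; q or p and not q there: s:T, t:T, w:T, x:T, y:T. ✓
t: successors {s, t, u, v, x, y}; q or p and not q there: s:T, t:T, u:F, v:F, x:T, y:T. ✗
u: successors {s, v, w, y}; q or p and not q there: s:T, v:F, w:T, y:T. ✗
v: successors {s, u, v, w, x}; q or p and not q there: s:T, u:F, v:F, w:T, x:T. ✗
w: successors {t, v, w, x, y}; q or p and not q there: t:T, v:F, w:T, x:T, y:T. ✗
x: successors {t, w}; q or p and not q there: t:T, w:T. ✓
y: successors {s, t, u, w, x}; q or p and not q there: s:T, t:T, u:F, w:T, x:T. ✗
Satisfying worlds: {s, x}.

2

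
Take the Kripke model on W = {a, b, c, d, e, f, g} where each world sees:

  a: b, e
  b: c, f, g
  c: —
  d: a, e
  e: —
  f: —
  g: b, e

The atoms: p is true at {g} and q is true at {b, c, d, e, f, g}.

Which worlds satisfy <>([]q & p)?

{b}

a: successors {b, e}; []q & p there: b:F, e:F. ✗
b: successors {c, f, g}; []q & p there: c:F, f:F, g:T. ✓
c: no successors, so <>([]q & p) fails. ✗
d: successors {a, e}; []q & p there: a:F, e:F. ✗
e: no successors, so <>([]q & p) fails. ✗
f: no successors, so <>([]q & p) fails. ✗
g: successors {b, e}; []q & p there: b:F, e:F. ✗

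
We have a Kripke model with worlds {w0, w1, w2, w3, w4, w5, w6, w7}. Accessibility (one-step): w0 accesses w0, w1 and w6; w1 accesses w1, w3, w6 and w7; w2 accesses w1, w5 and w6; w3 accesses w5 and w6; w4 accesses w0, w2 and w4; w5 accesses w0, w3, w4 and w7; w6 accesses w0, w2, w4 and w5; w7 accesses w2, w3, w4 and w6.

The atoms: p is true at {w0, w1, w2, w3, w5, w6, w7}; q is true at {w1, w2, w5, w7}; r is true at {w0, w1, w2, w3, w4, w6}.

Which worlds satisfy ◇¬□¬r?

w0: successors {w0, w1, w6}; ¬□¬r there: w0:T, w1:T, w6:T. ✓
w1: successors {w1, w3, w6, w7}; ¬□¬r there: w1:T, w3:T, w6:T, w7:T. ✓
w2: successors {w1, w5, w6}; ¬□¬r there: w1:T, w5:T, w6:T. ✓
w3: successors {w5, w6}; ¬□¬r there: w5:T, w6:T. ✓
w4: successors {w0, w2, w4}; ¬□¬r there: w0:T, w2:T, w4:T. ✓
w5: successors {w0, w3, w4, w7}; ¬□¬r there: w0:T, w3:T, w4:T, w7:T. ✓
w6: successors {w0, w2, w4, w5}; ¬□¬r there: w0:T, w2:T, w4:T, w5:T. ✓
w7: successors {w2, w3, w4, w6}; ¬□¬r there: w2:T, w3:T, w4:T, w6:T. ✓

{w0, w1, w2, w3, w4, w5, w6, w7}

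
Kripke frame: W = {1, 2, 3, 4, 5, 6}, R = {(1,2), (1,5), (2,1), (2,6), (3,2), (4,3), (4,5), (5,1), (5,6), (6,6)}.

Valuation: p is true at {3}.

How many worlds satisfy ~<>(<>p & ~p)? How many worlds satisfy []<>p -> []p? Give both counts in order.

6 and 6

For ~<>(<>p & ~p):
1: <>(<>p & ~p) is F. ✓
2: <>(<>p & ~p) is F. ✓
3: <>(<>p & ~p) is F. ✓
4: <>(<>p & ~p) is F. ✓
5: <>(<>p & ~p) is F. ✓
6: <>(<>p & ~p) is F. ✓
— 6 worlds.
For []<>p -> []p:
1: []<>p is F, []p is F. ✓
2: []<>p is F, []p is F. ✓
3: []<>p is F, []p is F. ✓
4: []<>p is F, []p is F. ✓
5: []<>p is F, []p is F. ✓
6: []<>p is F, []p is F. ✓
— 6 worlds.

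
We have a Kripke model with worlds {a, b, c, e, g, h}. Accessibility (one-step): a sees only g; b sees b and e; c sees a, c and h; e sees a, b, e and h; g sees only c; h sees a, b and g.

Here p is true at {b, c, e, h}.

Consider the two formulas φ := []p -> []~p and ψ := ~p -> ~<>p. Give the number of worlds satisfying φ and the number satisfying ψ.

4 and 5

For []p -> []~p:
a: []p is F, []~p is T. ✓
b: []p is T, []~p is F. ✗
c: []p is F, []~p is F. ✓
e: []p is F, []~p is F. ✓
g: []p is T, []~p is F. ✗
h: []p is F, []~p is F. ✓
— 4 worlds.
For ~p -> ~<>p:
a: ~p is T, ~<>p is T. ✓
b: ~p is F, ~<>p is F. ✓
c: ~p is F, ~<>p is F. ✓
e: ~p is F, ~<>p is F. ✓
g: ~p is T, ~<>p is F. ✗
h: ~p is F, ~<>p is F. ✓
— 5 worlds.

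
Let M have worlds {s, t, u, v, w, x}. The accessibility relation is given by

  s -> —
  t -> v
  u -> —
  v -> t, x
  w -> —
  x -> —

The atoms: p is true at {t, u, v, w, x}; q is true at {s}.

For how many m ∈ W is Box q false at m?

2

s: no successors, so Box q holds vacuously. ✓
t: successors {v}; q there: v:F. ✗
u: no successors, so Box q holds vacuously. ✓
v: successors {t, x}; q there: t:F, x:F. ✗
w: no successors, so Box q holds vacuously. ✓
x: no successors, so Box q holds vacuously. ✓
Satisfying worlds: {s, u, w, x}.
So Box q fails at the other 2 worlds.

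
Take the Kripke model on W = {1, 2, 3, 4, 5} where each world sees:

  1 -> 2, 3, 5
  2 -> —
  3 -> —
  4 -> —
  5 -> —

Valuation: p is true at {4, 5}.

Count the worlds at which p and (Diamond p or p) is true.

1: p is F, Diamond p or p is T. ✗
2: p is F, Diamond p or p is F. ✗
3: p is F, Diamond p or p is F. ✗
4: p is T, Diamond p or p is T. ✓
5: p is T, Diamond p or p is T. ✓
Satisfying worlds: {4, 5}.

2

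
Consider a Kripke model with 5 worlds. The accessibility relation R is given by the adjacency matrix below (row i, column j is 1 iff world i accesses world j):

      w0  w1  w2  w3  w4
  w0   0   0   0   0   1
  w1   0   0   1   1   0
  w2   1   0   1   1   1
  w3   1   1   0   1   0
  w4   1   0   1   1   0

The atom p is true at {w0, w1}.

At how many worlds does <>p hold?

3

w0: successors {w4}; p there: w4:F. ✗
w1: successors {w2, w3}; p there: w2:F, w3:F. ✗
w2: successors {w0, w2, w3, w4}; p there: w0:T, w2:F, w3:F, w4:F. ✓
w3: successors {w0, w1, w3}; p there: w0:T, w1:T, w3:F. ✓
w4: successors {w0, w2, w3}; p there: w0:T, w2:F, w3:F. ✓
Satisfying worlds: {w2, w3, w4}.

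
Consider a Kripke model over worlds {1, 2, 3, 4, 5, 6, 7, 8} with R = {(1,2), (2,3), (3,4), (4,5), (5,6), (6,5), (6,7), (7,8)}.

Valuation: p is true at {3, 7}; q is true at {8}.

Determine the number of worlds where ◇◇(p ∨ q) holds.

3

1: successors {2}; ◇(p ∨ q) there: 2:T. ✓
2: successors {3}; ◇(p ∨ q) there: 3:F. ✗
3: successors {4}; ◇(p ∨ q) there: 4:F. ✗
4: successors {5}; ◇(p ∨ q) there: 5:F. ✗
5: successors {6}; ◇(p ∨ q) there: 6:T. ✓
6: successors {5, 7}; ◇(p ∨ q) there: 5:F, 7:T. ✓
7: successors {8}; ◇(p ∨ q) there: 8:F. ✗
8: no successors, so ◇◇(p ∨ q) fails. ✗
Satisfying worlds: {1, 5, 6}.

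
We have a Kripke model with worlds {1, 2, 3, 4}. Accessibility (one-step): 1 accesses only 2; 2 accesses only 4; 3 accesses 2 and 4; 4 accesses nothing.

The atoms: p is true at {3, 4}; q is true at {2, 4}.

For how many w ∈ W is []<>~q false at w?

1: successors {2}; <>~q there: 2:F. ✗
2: successors {4}; <>~q there: 4:F. ✗
3: successors {2, 4}; <>~q there: 2:F, 4:F. ✗
4: no successors, so []<>~q holds vacuously. ✓
Satisfying worlds: {4}.
So []<>~q fails at the other 3 worlds.

3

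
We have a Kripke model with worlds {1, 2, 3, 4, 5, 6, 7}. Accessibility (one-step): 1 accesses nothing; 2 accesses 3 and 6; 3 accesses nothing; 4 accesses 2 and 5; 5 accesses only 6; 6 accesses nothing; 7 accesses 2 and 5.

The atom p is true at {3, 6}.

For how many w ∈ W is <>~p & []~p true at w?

1: <>~p is F, []~p is T. ✗
2: <>~p is F, []~p is F. ✗
3: <>~p is F, []~p is T. ✗
4: <>~p is T, []~p is T. ✓
5: <>~p is F, []~p is F. ✗
6: <>~p is F, []~p is T. ✗
7: <>~p is T, []~p is T. ✓
Satisfying worlds: {4, 7}.

2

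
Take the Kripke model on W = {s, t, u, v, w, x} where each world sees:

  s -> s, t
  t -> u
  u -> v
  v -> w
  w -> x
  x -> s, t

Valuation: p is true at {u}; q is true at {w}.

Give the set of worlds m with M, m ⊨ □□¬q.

s: successors {s, t}; □¬q there: s:T, t:T. ✓
t: successors {u}; □¬q there: u:T. ✓
u: successors {v}; □¬q there: v:F. ✗
v: successors {w}; □¬q there: w:T. ✓
w: successors {x}; □¬q there: x:T. ✓
x: successors {s, t}; □¬q there: s:T, t:T. ✓

{s, t, v, w, x}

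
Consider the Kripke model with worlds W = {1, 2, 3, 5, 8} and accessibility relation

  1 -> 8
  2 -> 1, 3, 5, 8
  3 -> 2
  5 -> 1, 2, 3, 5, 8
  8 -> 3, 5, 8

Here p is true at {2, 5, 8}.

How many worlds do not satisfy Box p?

1: successors {8}; p there: 8:T. ✓
2: successors {1, 3, 5, 8}; p there: 1:F, 3:F, 5:T, 8:T. ✗
3: successors {2}; p there: 2:T. ✓
5: successors {1, 2, 3, 5, 8}; p there: 1:F, 2:T, 3:F, 5:T, 8:T. ✗
8: successors {3, 5, 8}; p there: 3:F, 5:T, 8:T. ✗
Satisfying worlds: {1, 3}.
So Box p fails at the other 3 worlds.

3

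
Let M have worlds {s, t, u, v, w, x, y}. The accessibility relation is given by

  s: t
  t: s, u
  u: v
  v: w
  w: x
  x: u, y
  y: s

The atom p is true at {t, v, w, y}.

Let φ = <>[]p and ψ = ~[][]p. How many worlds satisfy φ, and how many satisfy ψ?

4 and 4

For <>[]p:
s: successors {t}; []p there: t:F. ✗
t: successors {s, u}; []p there: s:T, u:T. ✓
u: successors {v}; []p there: v:T. ✓
v: successors {w}; []p there: w:F. ✗
w: successors {x}; []p there: x:F. ✗
x: successors {u, y}; []p there: u:T, y:F. ✓
y: successors {s}; []p there: s:T. ✓
— 4 worlds.
For ~[][]p:
s: [][]p is F. ✓
t: [][]p is T. ✗
u: [][]p is T. ✗
v: [][]p is F. ✓
w: [][]p is F. ✓
x: [][]p is F. ✓
y: [][]p is T. ✗
— 4 worlds.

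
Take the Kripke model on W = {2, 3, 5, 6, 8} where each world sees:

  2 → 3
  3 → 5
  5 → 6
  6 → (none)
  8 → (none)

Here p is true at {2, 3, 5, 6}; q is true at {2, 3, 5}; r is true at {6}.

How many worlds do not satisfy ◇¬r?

3

2: successors {3}; ¬r there: 3:T. ✓
3: successors {5}; ¬r there: 5:T. ✓
5: successors {6}; ¬r there: 6:F. ✗
6: no successors, so ◇¬r fails. ✗
8: no successors, so ◇¬r fails. ✗
Satisfying worlds: {2, 3}.
So ◇¬r fails at the other 3 worlds.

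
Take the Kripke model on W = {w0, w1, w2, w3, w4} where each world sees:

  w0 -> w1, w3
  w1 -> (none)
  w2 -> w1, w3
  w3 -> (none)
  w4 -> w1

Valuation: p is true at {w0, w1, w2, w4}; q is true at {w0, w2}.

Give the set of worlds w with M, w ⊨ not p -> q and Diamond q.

w0: not p is F, q and Diamond q is F. ✓
w1: not p is F, q and Diamond q is F. ✓
w2: not p is F, q and Diamond q is F. ✓
w3: not p is T, q and Diamond q is F. ✗
w4: not p is F, q and Diamond q is F. ✓

{w0, w1, w2, w4}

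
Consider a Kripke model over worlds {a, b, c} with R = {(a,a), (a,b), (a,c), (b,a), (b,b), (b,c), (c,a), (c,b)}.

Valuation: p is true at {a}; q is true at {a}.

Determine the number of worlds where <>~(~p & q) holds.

a: successors {a, b, c}; ~(~p & q) there: a:T, b:T, c:T. ✓
b: successors {a, b, c}; ~(~p & q) there: a:T, b:T, c:T. ✓
c: successors {a, b}; ~(~p & q) there: a:T, b:T. ✓
Satisfying worlds: {a, b, c}.

3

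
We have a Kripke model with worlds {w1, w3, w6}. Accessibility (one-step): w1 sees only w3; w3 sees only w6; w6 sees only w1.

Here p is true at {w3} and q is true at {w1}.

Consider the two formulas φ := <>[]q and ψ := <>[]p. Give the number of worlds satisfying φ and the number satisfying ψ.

For <>[]q:
w1: successors {w3}; []q there: w3:F. ✗
w3: successors {w6}; []q there: w6:T. ✓
w6: successors {w1}; []q there: w1:F. ✗
— 1 world.
For <>[]p:
w1: successors {w3}; []p there: w3:F. ✗
w3: successors {w6}; []p there: w6:F. ✗
w6: successors {w1}; []p there: w1:T. ✓
— 1 world.

1 and 1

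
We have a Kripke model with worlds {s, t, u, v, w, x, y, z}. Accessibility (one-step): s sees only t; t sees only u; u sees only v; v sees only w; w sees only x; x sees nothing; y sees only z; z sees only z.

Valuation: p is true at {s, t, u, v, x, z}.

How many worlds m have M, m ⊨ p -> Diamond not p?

3

s: p is T, Diamond not p is F. ✗
t: p is T, Diamond not p is F. ✗
u: p is T, Diamond not p is F. ✗
v: p is T, Diamond not p is T. ✓
w: p is F, Diamond not p is F. ✓
x: p is T, Diamond not p is F. ✗
y: p is F, Diamond not p is F. ✓
z: p is T, Diamond not p is F. ✗
Satisfying worlds: {v, w, y}.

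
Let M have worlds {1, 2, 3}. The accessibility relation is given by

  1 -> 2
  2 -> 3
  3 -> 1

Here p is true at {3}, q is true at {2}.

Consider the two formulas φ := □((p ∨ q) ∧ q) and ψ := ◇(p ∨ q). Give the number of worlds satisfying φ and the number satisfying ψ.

For □((p ∨ q) ∧ q):
1: successors {2}; (p ∨ q) ∧ q there: 2:T. ✓
2: successors {3}; (p ∨ q) ∧ q there: 3:F. ✗
3: successors {1}; (p ∨ q) ∧ q there: 1:F. ✗
— 1 world.
For ◇(p ∨ q):
1: successors {2}; p ∨ q there: 2:T. ✓
2: successors {3}; p ∨ q there: 3:T. ✓
3: successors {1}; p ∨ q there: 1:F. ✗
— 2 worlds.

1 and 2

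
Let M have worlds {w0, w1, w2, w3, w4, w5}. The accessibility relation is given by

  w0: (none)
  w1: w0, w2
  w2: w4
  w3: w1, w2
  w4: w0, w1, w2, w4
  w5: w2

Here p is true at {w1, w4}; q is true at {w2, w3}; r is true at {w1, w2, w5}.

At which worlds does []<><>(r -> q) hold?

{w0, w2, w3, w5}

w0: no successors, so []<><>(r -> q) holds vacuously. ✓
w1: successors {w0, w2}; <><>(r -> q) there: w0:F, w2:T. ✗
w2: successors {w4}; <><>(r -> q) there: w4:T. ✓
w3: successors {w1, w2}; <><>(r -> q) there: w1:T, w2:T. ✓
w4: successors {w0, w1, w2, w4}; <><>(r -> q) there: w0:F, w1:T, w2:T, w4:T. ✗
w5: successors {w2}; <><>(r -> q) there: w2:T. ✓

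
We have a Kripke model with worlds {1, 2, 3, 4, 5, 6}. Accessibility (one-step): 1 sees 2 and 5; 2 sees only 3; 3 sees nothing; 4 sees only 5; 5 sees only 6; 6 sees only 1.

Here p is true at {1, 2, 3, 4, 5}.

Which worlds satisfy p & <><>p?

1: p is T, <><>p is T. ✓
2: p is T, <><>p is F. ✗
3: p is T, <><>p is F. ✗
4: p is T, <><>p is F. ✗
5: p is T, <><>p is T. ✓
6: p is F, <><>p is T. ✗

{1, 5}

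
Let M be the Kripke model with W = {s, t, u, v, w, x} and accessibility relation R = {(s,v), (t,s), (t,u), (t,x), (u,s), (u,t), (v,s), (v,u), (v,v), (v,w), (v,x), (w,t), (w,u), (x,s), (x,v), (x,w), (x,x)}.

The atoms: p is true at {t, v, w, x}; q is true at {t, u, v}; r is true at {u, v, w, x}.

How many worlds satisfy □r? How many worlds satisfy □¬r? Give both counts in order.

1 and 1

For □r:
s: successors {v}; r there: v:T. ✓
t: successors {s, u, x}; r there: s:F, u:T, x:T. ✗
u: successors {s, t}; r there: s:F, t:F. ✗
v: successors {s, u, v, w, x}; r there: s:F, u:T, v:T, w:T, x:T. ✗
w: successors {t, u}; r there: t:F, u:T. ✗
x: successors {s, v, w, x}; r there: s:F, v:T, w:T, x:T. ✗
— 1 world.
For □¬r:
s: successors {v}; ¬r there: v:F. ✗
t: successors {s, u, x}; ¬r there: s:T, u:F, x:F. ✗
u: successors {s, t}; ¬r there: s:T, t:T. ✓
v: successors {s, u, v, w, x}; ¬r there: s:T, u:F, v:F, w:F, x:F. ✗
w: successors {t, u}; ¬r there: t:T, u:F. ✗
x: successors {s, v, w, x}; ¬r there: s:T, v:F, w:F, x:F. ✗
— 1 world.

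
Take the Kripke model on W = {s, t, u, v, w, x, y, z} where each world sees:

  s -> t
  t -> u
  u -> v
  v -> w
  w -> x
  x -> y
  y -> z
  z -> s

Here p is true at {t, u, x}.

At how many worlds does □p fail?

s: successors {t}; p there: t:T. ✓
t: successors {u}; p there: u:T. ✓
u: successors {v}; p there: v:F. ✗
v: successors {w}; p there: w:F. ✗
w: successors {x}; p there: x:T. ✓
x: successors {y}; p there: y:F. ✗
y: successors {z}; p there: z:F. ✗
z: successors {s}; p there: s:F. ✗
Satisfying worlds: {s, t, w}.
So □p fails at the other 5 worlds.

5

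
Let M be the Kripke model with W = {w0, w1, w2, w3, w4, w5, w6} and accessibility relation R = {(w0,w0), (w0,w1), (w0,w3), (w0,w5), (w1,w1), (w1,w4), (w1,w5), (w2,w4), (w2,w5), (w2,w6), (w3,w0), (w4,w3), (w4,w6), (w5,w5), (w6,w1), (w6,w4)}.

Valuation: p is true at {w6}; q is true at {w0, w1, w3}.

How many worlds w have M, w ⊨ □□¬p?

w0: successors {w0, w1, w3, w5}; □¬p there: w0:T, w1:T, w3:T, w5:T. ✓
w1: successors {w1, w4, w5}; □¬p there: w1:T, w4:F, w5:T. ✗
w2: successors {w4, w5, w6}; □¬p there: w4:F, w5:T, w6:T. ✗
w3: successors {w0}; □¬p there: w0:T. ✓
w4: successors {w3, w6}; □¬p there: w3:T, w6:T. ✓
w5: successors {w5}; □¬p there: w5:T. ✓
w6: successors {w1, w4}; □¬p there: w1:T, w4:F. ✗
Satisfying worlds: {w0, w3, w4, w5}.

4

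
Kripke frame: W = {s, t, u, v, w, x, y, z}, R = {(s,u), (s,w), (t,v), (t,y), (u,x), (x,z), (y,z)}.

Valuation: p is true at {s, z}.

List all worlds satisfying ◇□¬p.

{s, t, x, y}

s: successors {u, w}; □¬p there: u:T, w:T. ✓
t: successors {v, y}; □¬p there: v:T, y:F. ✓
u: successors {x}; □¬p there: x:F. ✗
v: no successors, so ◇□¬p fails. ✗
w: no successors, so ◇□¬p fails. ✗
x: successors {z}; □¬p there: z:T. ✓
y: successors {z}; □¬p there: z:T. ✓
z: no successors, so ◇□¬p fails. ✗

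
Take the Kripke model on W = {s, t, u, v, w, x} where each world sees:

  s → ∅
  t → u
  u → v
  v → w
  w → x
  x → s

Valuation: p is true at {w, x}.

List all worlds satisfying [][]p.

s: no successors, so [][]p holds vacuously. ✓
t: successors {u}; []p there: u:F. ✗
u: successors {v}; []p there: v:T. ✓
v: successors {w}; []p there: w:T. ✓
w: successors {x}; []p there: x:F. ✗
x: successors {s}; []p there: s:T. ✓

{s, u, v, x}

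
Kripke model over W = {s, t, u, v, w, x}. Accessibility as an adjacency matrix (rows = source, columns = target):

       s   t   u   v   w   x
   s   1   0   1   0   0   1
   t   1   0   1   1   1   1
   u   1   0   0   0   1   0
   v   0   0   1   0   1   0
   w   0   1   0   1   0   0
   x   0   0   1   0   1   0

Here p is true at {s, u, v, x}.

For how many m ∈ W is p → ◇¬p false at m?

s: p is T, ◇¬p is F. ✗
t: p is F, ◇¬p is T. ✓
u: p is T, ◇¬p is T. ✓
v: p is T, ◇¬p is T. ✓
w: p is F, ◇¬p is T. ✓
x: p is T, ◇¬p is T. ✓
Satisfying worlds: {t, u, v, w, x}.
So p → ◇¬p fails at the other 1 world.

1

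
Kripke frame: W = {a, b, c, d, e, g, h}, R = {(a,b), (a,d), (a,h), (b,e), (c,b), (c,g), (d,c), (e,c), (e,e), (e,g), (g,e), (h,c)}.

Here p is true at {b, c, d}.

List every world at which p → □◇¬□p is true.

{a, b, c, d, e, g, h}

a: p is F, □◇¬□p is T. ✓
b: p is T, □◇¬□p is T. ✓
c: p is T, □◇¬□p is T. ✓
d: p is T, □◇¬□p is T. ✓
e: p is F, □◇¬□p is T. ✓
g: p is F, □◇¬□p is T. ✓
h: p is F, □◇¬□p is T. ✓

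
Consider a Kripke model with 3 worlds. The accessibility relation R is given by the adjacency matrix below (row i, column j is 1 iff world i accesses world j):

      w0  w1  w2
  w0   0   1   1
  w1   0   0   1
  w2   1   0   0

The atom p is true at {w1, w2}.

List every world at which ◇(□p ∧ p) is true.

w0: successors {w1, w2}; □p ∧ p there: w1:T, w2:F. ✓
w1: successors {w2}; □p ∧ p there: w2:F. ✗
w2: successors {w0}; □p ∧ p there: w0:F. ✗

{w0}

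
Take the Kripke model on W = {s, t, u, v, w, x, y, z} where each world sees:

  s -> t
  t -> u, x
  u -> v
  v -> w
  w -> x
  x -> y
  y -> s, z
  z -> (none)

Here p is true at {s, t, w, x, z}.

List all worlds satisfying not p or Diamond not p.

{t, u, v, x, y}

s: not p is F, Diamond not p is F. ✗
t: not p is F, Diamond not p is T. ✓
u: not p is T, Diamond not p is T. ✓
v: not p is T, Diamond not p is F. ✓
w: not p is F, Diamond not p is F. ✗
x: not p is F, Diamond not p is T. ✓
y: not p is T, Diamond not p is F. ✓
z: not p is F, Diamond not p is F. ✗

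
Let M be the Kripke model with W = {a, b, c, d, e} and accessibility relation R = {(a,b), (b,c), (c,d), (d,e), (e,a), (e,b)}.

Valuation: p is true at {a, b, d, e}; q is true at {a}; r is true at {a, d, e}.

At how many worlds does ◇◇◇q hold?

a: successors {b}; ◇◇q there: b:F. ✗
b: successors {c}; ◇◇q there: c:F. ✗
c: successors {d}; ◇◇q there: d:T. ✓
d: successors {e}; ◇◇q there: e:F. ✗
e: successors {a, b}; ◇◇q there: a:F, b:F. ✗
Satisfying worlds: {c}.

1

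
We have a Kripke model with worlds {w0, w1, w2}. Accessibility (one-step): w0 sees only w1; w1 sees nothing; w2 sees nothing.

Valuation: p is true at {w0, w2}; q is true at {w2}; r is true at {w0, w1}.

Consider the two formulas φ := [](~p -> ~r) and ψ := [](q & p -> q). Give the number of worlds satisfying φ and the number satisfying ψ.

For [](~p -> ~r):
w0: successors {w1}; ~p -> ~r there: w1:F. ✗
w1: no successors, so [](~p -> ~r) holds vacuously. ✓
w2: no successors, so [](~p -> ~r) holds vacuously. ✓
— 2 worlds.
For [](q & p -> q):
w0: successors {w1}; q & p -> q there: w1:T. ✓
w1: no successors, so [](q & p -> q) holds vacuously. ✓
w2: no successors, so [](q & p -> q) holds vacuously. ✓
— 3 worlds.

2 and 3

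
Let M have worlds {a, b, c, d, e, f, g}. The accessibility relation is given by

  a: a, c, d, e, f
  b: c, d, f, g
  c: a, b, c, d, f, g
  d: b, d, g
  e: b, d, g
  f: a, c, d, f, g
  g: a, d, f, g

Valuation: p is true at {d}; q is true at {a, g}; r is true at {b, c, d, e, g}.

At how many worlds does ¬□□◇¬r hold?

a: □□◇¬r is F. ✓
b: □□◇¬r is F. ✓
c: □□◇¬r is F. ✓
d: □□◇¬r is F. ✓
e: □□◇¬r is F. ✓
f: □□◇¬r is F. ✓
g: □□◇¬r is F. ✓
Satisfying worlds: {a, b, c, d, e, f, g}.

7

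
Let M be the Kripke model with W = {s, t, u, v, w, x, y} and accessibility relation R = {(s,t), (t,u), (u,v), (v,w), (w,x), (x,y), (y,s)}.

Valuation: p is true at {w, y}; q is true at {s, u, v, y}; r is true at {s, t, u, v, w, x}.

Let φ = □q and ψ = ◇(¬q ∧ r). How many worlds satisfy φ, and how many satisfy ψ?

4 and 3

For □q:
s: successors {t}; q there: t:F. ✗
t: successors {u}; q there: u:T. ✓
u: successors {v}; q there: v:T. ✓
v: successors {w}; q there: w:F. ✗
w: successors {x}; q there: x:F. ✗
x: successors {y}; q there: y:T. ✓
y: successors {s}; q there: s:T. ✓
— 4 worlds.
For ◇(¬q ∧ r):
s: successors {t}; ¬q ∧ r there: t:T. ✓
t: successors {u}; ¬q ∧ r there: u:F. ✗
u: successors {v}; ¬q ∧ r there: v:F. ✗
v: successors {w}; ¬q ∧ r there: w:T. ✓
w: successors {x}; ¬q ∧ r there: x:T. ✓
x: successors {y}; ¬q ∧ r there: y:F. ✗
y: successors {s}; ¬q ∧ r there: s:F. ✗
— 3 worlds.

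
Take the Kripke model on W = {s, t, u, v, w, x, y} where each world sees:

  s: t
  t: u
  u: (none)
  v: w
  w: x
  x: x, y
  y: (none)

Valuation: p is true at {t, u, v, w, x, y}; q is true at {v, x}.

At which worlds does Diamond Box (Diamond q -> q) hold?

{s, t, v, w, x}

s: successors {t}; Box (Diamond q -> q) there: t:T. ✓
t: successors {u}; Box (Diamond q -> q) there: u:T. ✓
u: no successors, so Diamond Box (Diamond q -> q) fails. ✗
v: successors {w}; Box (Diamond q -> q) there: w:T. ✓
w: successors {x}; Box (Diamond q -> q) there: x:T. ✓
x: successors {x, y}; Box (Diamond q -> q) there: x:T, y:T. ✓
y: no successors, so Diamond Box (Diamond q -> q) fails. ✗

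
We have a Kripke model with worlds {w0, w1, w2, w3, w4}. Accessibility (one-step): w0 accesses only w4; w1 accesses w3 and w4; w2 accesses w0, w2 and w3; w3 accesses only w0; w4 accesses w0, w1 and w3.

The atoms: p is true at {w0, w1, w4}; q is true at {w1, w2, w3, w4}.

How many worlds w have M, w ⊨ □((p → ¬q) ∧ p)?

1

w0: successors {w4}; (p → ¬q) ∧ p there: w4:F. ✗
w1: successors {w3, w4}; (p → ¬q) ∧ p there: w3:F, w4:F. ✗
w2: successors {w0, w2, w3}; (p → ¬q) ∧ p there: w0:T, w2:F, w3:F. ✗
w3: successors {w0}; (p → ¬q) ∧ p there: w0:T. ✓
w4: successors {w0, w1, w3}; (p → ¬q) ∧ p there: w0:T, w1:F, w3:F. ✗
Satisfying worlds: {w3}.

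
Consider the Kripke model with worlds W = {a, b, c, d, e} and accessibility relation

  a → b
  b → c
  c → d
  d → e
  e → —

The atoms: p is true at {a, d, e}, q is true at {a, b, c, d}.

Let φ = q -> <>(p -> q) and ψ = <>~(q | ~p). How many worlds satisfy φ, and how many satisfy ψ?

For q -> <>(p -> q):
a: q is T, <>(p -> q) is T. ✓
b: q is T, <>(p -> q) is T. ✓
c: q is T, <>(p -> q) is T. ✓
d: q is T, <>(p -> q) is F. ✗
e: q is F, <>(p -> q) is F. ✓
— 4 worlds.
For <>~(q | ~p):
a: successors {b}; ~(q | ~p) there: b:F. ✗
b: successors {c}; ~(q | ~p) there: c:F. ✗
c: successors {d}; ~(q | ~p) there: d:F. ✗
d: successors {e}; ~(q | ~p) there: e:T. ✓
e: no successors, so <>~(q | ~p) fails. ✗
— 1 world.

4 and 1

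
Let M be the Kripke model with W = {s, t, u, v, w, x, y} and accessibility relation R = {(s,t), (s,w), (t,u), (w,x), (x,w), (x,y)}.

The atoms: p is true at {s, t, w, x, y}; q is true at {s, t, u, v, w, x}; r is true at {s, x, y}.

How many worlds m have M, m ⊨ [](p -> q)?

6

s: successors {t, w}; p -> q there: t:T, w:T. ✓
t: successors {u}; p -> q there: u:T. ✓
u: no successors, so [](p -> q) holds vacuously. ✓
v: no successors, so [](p -> q) holds vacuously. ✓
w: successors {x}; p -> q there: x:T. ✓
x: successors {w, y}; p -> q there: w:T, y:F. ✗
y: no successors, so [](p -> q) holds vacuously. ✓
Satisfying worlds: {s, t, u, v, w, y}.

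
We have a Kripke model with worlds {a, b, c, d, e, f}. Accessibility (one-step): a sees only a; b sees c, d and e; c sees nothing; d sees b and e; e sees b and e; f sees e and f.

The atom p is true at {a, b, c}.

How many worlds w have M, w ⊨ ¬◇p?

2

a: ◇p is T. ✗
b: ◇p is T. ✗
c: ◇p is F. ✓
d: ◇p is T. ✗
e: ◇p is T. ✗
f: ◇p is F. ✓
Satisfying worlds: {c, f}.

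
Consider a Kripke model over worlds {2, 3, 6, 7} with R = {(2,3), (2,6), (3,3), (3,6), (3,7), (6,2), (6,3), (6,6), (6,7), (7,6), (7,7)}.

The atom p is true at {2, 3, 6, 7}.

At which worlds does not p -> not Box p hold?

{2, 3, 6, 7}

2: not p is F, not Box p is F. ✓
3: not p is F, not Box p is F. ✓
6: not p is F, not Box p is F. ✓
7: not p is F, not Box p is F. ✓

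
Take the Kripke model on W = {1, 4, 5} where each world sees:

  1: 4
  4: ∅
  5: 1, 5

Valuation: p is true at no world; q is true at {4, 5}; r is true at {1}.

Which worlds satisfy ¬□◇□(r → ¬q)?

{1}

1: □◇□(r → ¬q) is F. ✓
4: □◇□(r → ¬q) is T. ✗
5: □◇□(r → ¬q) is T. ✗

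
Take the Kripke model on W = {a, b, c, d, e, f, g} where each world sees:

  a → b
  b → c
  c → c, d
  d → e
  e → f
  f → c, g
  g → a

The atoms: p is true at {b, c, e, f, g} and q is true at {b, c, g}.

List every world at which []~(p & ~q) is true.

{a, b, c, f, g}

a: successors {b}; ~(p & ~q) there: b:T. ✓
b: successors {c}; ~(p & ~q) there: c:T. ✓
c: successors {c, d}; ~(p & ~q) there: c:T, d:T. ✓
d: successors {e}; ~(p & ~q) there: e:F. ✗
e: successors {f}; ~(p & ~q) there: f:F. ✗
f: successors {c, g}; ~(p & ~q) there: c:T, g:T. ✓
g: successors {a}; ~(p & ~q) there: a:T. ✓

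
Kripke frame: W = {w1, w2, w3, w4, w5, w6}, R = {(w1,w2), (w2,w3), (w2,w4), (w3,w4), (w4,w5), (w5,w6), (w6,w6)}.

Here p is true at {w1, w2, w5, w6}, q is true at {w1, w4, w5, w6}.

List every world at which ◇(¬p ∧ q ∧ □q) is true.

{w2, w3}

w1: successors {w2}; ¬p ∧ q ∧ □q there: w2:F. ✗
w2: successors {w3, w4}; ¬p ∧ q ∧ □q there: w3:F, w4:T. ✓
w3: successors {w4}; ¬p ∧ q ∧ □q there: w4:T. ✓
w4: successors {w5}; ¬p ∧ q ∧ □q there: w5:F. ✗
w5: successors {w6}; ¬p ∧ q ∧ □q there: w6:F. ✗
w6: successors {w6}; ¬p ∧ q ∧ □q there: w6:F. ✗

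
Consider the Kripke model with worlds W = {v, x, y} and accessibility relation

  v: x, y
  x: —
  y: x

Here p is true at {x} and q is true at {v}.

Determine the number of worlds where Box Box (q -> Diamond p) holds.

v: successors {x, y}; Box (q -> Diamond p) there: x:T, y:T. ✓
x: no successors, so Box Box (q -> Diamond p) holds vacuously. ✓
y: successors {x}; Box (q -> Diamond p) there: x:T. ✓
Satisfying worlds: {v, x, y}.

3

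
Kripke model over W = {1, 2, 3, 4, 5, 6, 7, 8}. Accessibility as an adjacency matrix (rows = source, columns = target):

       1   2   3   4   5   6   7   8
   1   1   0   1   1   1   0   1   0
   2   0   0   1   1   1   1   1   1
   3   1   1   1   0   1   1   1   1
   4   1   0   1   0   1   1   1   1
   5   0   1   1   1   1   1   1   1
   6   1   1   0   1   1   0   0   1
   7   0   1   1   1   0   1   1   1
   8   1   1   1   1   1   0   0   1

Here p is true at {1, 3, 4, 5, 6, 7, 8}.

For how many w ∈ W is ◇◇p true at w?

8

1: successors {1, 3, 4, 5, 7}; ◇p there: 1:T, 3:T, 4:T, 5:T, 7:T. ✓
2: successors {3, 4, 5, 6, 7, 8}; ◇p there: 3:T, 4:T, 5:T, 6:T, 7:T, 8:T. ✓
3: successors {1, 2, 3, 5, 6, 7, 8}; ◇p there: 1:T, 2:T, 3:T, 5:T, 6:T, 7:T, 8:T. ✓
4: successors {1, 3, 5, 6, 7, 8}; ◇p there: 1:T, 3:T, 5:T, 6:T, 7:T, 8:T. ✓
5: successors {2, 3, 4, 5, 6, 7, 8}; ◇p there: 2:T, 3:T, 4:T, 5:T, 6:T, 7:T, 8:T. ✓
6: successors {1, 2, 4, 5, 8}; ◇p there: 1:T, 2:T, 4:T, 5:T, 8:T. ✓
7: successors {2, 3, 4, 6, 7, 8}; ◇p there: 2:T, 3:T, 4:T, 6:T, 7:T, 8:T. ✓
8: successors {1, 2, 3, 4, 5, 8}; ◇p there: 1:T, 2:T, 3:T, 4:T, 5:T, 8:T. ✓
Satisfying worlds: {1, 2, 3, 4, 5, 6, 7, 8}.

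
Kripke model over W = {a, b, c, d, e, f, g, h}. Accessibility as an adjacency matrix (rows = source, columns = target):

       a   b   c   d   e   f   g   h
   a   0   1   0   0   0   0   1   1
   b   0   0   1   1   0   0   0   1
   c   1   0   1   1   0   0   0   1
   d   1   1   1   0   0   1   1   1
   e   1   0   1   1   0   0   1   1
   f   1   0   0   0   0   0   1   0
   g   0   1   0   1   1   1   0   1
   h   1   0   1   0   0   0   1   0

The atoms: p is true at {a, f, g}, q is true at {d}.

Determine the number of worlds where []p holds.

a: successors {b, g, h}; p there: b:F, g:T, h:F. ✗
b: successors {c, d, h}; p there: c:F, d:F, h:F. ✗
c: successors {a, c, d, h}; p there: a:T, c:F, d:F, h:F. ✗
d: successors {a, b, c, f, g, h}; p there: a:T, b:F, c:F, f:T, g:T, h:F. ✗
e: successors {a, c, d, g, h}; p there: a:T, c:F, d:F, g:T, h:F. ✗
f: successors {a, g}; p there: a:T, g:T. ✓
g: successors {b, d, e, f, h}; p there: b:F, d:F, e:F, f:T, h:F. ✗
h: successors {a, c, g}; p there: a:T, c:F, g:T. ✗
Satisfying worlds: {f}.

1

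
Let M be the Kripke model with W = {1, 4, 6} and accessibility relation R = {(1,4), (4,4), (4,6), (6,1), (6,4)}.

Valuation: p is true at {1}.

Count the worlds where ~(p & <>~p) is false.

1: p & <>~p is T. ✗
4: p & <>~p is F. ✓
6: p & <>~p is F. ✓
Satisfying worlds: {4, 6}.
So ~(p & <>~p) fails at the other 1 world.

1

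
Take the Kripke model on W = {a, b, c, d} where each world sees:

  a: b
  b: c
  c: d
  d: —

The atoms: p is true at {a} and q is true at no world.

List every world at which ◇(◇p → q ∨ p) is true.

a: successors {b}; ◇p → q ∨ p there: b:T. ✓
b: successors {c}; ◇p → q ∨ p there: c:T. ✓
c: successors {d}; ◇p → q ∨ p there: d:T. ✓
d: no successors, so ◇(◇p → q ∨ p) fails. ✗

{a, b, c}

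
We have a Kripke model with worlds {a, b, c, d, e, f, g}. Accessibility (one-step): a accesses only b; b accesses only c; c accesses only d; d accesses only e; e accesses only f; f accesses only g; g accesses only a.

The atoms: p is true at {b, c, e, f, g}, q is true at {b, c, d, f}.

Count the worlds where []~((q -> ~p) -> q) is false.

4

a: successors {b}; ~((q -> ~p) -> q) there: b:F. ✗
b: successors {c}; ~((q -> ~p) -> q) there: c:F. ✗
c: successors {d}; ~((q -> ~p) -> q) there: d:F. ✗
d: successors {e}; ~((q -> ~p) -> q) there: e:T. ✓
e: successors {f}; ~((q -> ~p) -> q) there: f:F. ✗
f: successors {g}; ~((q -> ~p) -> q) there: g:T. ✓
g: successors {a}; ~((q -> ~p) -> q) there: a:T. ✓
Satisfying worlds: {d, f, g}.
So []~((q -> ~p) -> q) fails at the other 4 worlds.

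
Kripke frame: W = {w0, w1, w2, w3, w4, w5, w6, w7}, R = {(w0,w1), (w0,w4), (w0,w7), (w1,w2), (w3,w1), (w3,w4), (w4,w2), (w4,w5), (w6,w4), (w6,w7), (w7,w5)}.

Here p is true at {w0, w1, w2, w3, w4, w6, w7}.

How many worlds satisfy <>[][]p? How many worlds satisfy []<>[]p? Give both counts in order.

6 and 5

For <>[][]p:
w0: successors {w1, w4, w7}; [][]p there: w1:T, w4:T, w7:T. ✓
w1: successors {w2}; [][]p there: w2:T. ✓
w2: no successors, so <>[][]p fails. ✗
w3: successors {w1, w4}; [][]p there: w1:T, w4:T. ✓
w4: successors {w2, w5}; [][]p there: w2:T, w5:T. ✓
w5: no successors, so <>[][]p fails. ✗
w6: successors {w4, w7}; [][]p there: w4:T, w7:T. ✓
w7: successors {w5}; [][]p there: w5:T. ✓
— 6 worlds.
For []<>[]p:
w0: successors {w1, w4, w7}; <>[]p there: w1:T, w4:T, w7:T. ✓
w1: successors {w2}; <>[]p there: w2:F. ✗
w2: no successors, so []<>[]p holds vacuously. ✓
w3: successors {w1, w4}; <>[]p there: w1:T, w4:T. ✓
w4: successors {w2, w5}; <>[]p there: w2:F, w5:F. ✗
w5: no successors, so []<>[]p holds vacuously. ✓
w6: successors {w4, w7}; <>[]p there: w4:T, w7:T. ✓
w7: successors {w5}; <>[]p there: w5:F. ✗
— 5 worlds.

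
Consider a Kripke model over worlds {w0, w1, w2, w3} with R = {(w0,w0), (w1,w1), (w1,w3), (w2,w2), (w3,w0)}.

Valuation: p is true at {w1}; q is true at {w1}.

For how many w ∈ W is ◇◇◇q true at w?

w0: successors {w0}; ◇◇q there: w0:F. ✗
w1: successors {w1, w3}; ◇◇q there: w1:T, w3:F. ✓
w2: successors {w2}; ◇◇q there: w2:F. ✗
w3: successors {w0}; ◇◇q there: w0:F. ✗
Satisfying worlds: {w1}.

1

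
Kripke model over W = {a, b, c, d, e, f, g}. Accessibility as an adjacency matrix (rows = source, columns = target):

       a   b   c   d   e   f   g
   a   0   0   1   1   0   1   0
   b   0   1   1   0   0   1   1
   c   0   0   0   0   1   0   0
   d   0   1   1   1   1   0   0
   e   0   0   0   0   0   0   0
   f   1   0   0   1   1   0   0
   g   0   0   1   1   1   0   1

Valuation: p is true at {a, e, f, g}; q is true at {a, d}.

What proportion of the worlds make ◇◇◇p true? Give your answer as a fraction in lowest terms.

a: successors {c, d, f}; ◇◇p there: c:F, d:T, f:T. ✓
b: successors {b, c, f, g}; ◇◇p there: b:T, c:F, f:T, g:T. ✓
c: successors {e}; ◇◇p there: e:F. ✗
d: successors {b, c, d, e}; ◇◇p there: b:T, c:F, d:T, e:F. ✓
e: no successors, so ◇◇◇p fails. ✗
f: successors {a, d, e}; ◇◇p there: a:T, d:T, e:F. ✓
g: successors {c, d, e, g}; ◇◇p there: c:F, d:T, e:F, g:T. ✓
That's 5 of 7 worlds, so 5/7.

5/7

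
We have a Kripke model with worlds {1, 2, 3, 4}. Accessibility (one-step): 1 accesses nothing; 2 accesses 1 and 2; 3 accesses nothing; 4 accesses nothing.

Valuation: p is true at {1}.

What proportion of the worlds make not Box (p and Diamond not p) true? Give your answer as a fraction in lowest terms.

1: Box (p and Diamond not p) is T. ✗
2: Box (p and Diamond not p) is F. ✓
3: Box (p and Diamond not p) is T. ✗
4: Box (p and Diamond not p) is T. ✗
That's 1 of 4 worlds, so 1/4.

1/4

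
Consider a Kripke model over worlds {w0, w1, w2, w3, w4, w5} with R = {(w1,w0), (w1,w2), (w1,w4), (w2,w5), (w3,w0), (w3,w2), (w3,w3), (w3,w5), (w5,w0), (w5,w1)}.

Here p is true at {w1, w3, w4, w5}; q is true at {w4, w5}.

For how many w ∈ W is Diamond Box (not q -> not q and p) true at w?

w0: no successors, so Diamond Box (not q -> not q and p) fails. ✗
w1: successors {w0, w2, w4}; Box (not q -> not q and p) there: w0:T, w2:T, w4:T. ✓
w2: successors {w5}; Box (not q -> not q and p) there: w5:F. ✗
w3: successors {w0, w2, w3, w5}; Box (not q -> not q and p) there: w0:T, w2:T, w3:F, w5:F. ✓
w4: no successors, so Diamond Box (not q -> not q and p) fails. ✗
w5: successors {w0, w1}; Box (not q -> not q and p) there: w0:T, w1:F. ✓
Satisfying worlds: {w1, w3, w5}.

3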